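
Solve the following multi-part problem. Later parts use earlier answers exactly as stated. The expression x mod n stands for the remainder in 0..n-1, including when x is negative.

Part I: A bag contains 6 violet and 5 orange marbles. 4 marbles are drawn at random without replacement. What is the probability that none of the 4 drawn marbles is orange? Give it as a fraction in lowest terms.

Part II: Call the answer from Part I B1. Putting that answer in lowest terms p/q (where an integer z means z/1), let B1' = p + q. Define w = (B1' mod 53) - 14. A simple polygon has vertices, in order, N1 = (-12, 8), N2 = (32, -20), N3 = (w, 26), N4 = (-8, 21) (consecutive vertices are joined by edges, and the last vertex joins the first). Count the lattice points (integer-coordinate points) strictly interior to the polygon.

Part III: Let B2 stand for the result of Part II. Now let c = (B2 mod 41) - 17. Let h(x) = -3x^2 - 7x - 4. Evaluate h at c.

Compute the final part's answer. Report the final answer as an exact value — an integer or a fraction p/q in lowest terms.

-1610

Part I: total draws C(11,4) = 330; favorable C(6,4) = 15; P = 1/22; answer 1/22
Part II: B1 = 1/22; threaded value p + q = 23; w = 9; cross terms: (-12*-20 - 32*8)=-16, (32*26 - 9*-20)=1012, (9*21 - -8*26)=397, (-8*8 - -12*21)=188; twice the area = |1581| = 1581; area = 1581/2; boundary points = 4 + 23 + 1 + 1 = 29; strictly interior points = area - boundary/2 + 1 = 777; answer 777
Part III: B2 = 777; c = 22; -3*(22)^2 - 7*(22)^1 - 4 = (-1452) + (-154) + (-4) = -1610; answer -1610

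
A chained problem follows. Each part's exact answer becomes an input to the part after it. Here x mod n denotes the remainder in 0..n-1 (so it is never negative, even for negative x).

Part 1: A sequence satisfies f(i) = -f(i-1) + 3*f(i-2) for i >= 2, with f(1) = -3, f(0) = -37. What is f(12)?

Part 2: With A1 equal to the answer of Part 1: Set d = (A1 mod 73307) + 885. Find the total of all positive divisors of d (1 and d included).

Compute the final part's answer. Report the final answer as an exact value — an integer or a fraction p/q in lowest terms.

Part 1: f(2) = -1*(-3) + 3*(-37) = -108; iterating: f(2)=-108, f(3)=99, f(4)=-423, f(5)=720, f(6)=-1989, f(7)=4149, f(8)=-10116, f(9)=22563, f(10)=-52911, f(11)=120600, f(12)=-279333; answer -279333
Part 2: A1 = -279333; d = 14780; 14780 = 2^2 * 5 * 739; sigma = (1 + 2 + 4) * (1 + 5) * (1 + 739) = 7 * 6 * 740 = 31080; answer 31080

31080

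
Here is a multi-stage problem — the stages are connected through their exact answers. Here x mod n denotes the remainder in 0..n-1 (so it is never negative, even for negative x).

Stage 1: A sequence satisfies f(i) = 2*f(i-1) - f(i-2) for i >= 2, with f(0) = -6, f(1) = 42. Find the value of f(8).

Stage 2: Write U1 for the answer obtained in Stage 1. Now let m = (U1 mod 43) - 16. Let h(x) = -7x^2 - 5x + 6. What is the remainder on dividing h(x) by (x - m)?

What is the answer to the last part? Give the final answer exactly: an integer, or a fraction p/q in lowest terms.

-2352

Stage 1: f(2) = 2*(42) - 1*(-6) = 90; iterating: f(2)=90, f(3)=138, f(4)=186, f(5)=234, f(6)=282, f(7)=330, f(8)=378; answer 378
Stage 2: U1 = 378; m = 18; remainder = value at the root: -7*(18)^2 - 5*(18)^1 + 6 = (-2268) + (-90) + (6) = -2352; answer -2352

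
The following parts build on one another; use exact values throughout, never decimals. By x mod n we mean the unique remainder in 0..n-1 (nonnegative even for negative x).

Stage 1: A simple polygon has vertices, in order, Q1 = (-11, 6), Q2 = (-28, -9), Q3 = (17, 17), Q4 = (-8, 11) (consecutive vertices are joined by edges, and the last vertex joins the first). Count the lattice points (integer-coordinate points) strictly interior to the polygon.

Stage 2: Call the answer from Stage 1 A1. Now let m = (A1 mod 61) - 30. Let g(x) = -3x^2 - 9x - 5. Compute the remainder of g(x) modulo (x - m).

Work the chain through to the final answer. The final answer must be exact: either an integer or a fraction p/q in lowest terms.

Stage 1: cross terms: (-11*-9 - -28*6)=267, (-28*17 - 17*-9)=-323, (17*11 - -8*17)=323, (-8*6 - -11*11)=73; twice the area = |340| = 340; area = 170; boundary points = 1 + 1 + 1 + 1 = 4; strictly interior points = area - boundary/2 + 1 = 169; answer 169
Stage 2: A1 = 169; m = 17; remainder = value at the root: -3*(17)^2 - 9*(17)^1 - 5 = (-867) + (-153) + (-5) = -1025; answer -1025

-1025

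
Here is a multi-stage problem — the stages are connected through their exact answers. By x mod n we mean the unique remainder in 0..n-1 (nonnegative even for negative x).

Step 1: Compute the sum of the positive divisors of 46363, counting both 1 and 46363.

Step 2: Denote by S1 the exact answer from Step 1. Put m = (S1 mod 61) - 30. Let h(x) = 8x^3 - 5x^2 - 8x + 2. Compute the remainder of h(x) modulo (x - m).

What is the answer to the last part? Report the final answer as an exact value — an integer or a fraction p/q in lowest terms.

153605

Step 1: 46363 = 71 * 653; sigma = (1 + 71) * (1 + 653) = 72 * 654 = 47088; answer 47088
Step 2: S1 = 47088; m = 27; remainder = value at the root: 8*(27)^3 - 5*(27)^2 - 8*(27)^1 + 2 = (157464) + (-3645) + (-216) + (2) = 153605; answer 153605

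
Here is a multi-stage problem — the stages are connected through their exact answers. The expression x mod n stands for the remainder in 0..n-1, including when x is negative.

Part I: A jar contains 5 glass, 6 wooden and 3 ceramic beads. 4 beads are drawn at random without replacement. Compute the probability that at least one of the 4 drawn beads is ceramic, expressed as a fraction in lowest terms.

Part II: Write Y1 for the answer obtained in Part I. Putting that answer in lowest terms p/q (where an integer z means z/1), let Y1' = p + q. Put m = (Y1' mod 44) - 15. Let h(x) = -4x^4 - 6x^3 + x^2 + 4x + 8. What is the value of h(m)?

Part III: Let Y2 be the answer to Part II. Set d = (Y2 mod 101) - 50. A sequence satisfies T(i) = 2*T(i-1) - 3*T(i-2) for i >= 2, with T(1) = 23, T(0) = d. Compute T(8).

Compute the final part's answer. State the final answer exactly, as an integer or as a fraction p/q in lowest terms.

1873

Part I: total draws C(14,4) = 1001; complement C(11,4) = 330; favorable 1001 - 330 = 671; P = 61/91; answer 61/91
Part II: Y1 = 61/91; threaded value p + q = 152; m = 5; -4*(5)^4 - 6*(5)^3 + 1*(5)^2 + 4*(5)^1 + 8 = (-2500) + (-750) + (25) + (20) + (8) = -3197; answer -3197
Part III: Y2 = -3197; d = -15; T(2) = 2*(23) - 3*(-15) = 91; iterating: T(2)=91, T(3)=113, T(4)=-47, T(5)=-433, T(6)=-725, T(7)=-151, T(8)=1873; answer 1873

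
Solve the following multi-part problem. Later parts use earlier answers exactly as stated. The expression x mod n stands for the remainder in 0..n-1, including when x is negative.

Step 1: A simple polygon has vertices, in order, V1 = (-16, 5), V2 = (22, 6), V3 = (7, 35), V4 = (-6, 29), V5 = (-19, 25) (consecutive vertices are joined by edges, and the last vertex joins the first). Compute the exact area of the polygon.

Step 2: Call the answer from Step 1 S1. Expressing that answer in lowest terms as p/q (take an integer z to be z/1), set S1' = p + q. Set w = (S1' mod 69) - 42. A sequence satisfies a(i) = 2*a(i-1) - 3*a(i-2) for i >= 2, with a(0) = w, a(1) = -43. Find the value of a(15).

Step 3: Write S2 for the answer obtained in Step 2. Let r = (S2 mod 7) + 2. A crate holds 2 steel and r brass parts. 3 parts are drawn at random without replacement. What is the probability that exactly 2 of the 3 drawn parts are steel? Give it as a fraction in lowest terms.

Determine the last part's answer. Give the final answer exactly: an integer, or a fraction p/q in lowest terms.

Step 1: cross terms: (-16*6 - 22*5)=-206, (22*35 - 7*6)=728, (7*29 - -6*35)=413, (-6*25 - -19*29)=401, (-19*5 - -16*25)=305; twice the area = |1641| = 1641; area = 1641/2; answer 1641/2
Step 2: S1 = 1641/2; threaded value p + q = 1643; w = 14; a(2) = 2*(-43) - 3*(14) = -128; iterating: a(2)=-128, a(3)=-127, a(4)=130, a(5)=641, a(6)=892, a(7)=-139, a(8)=-2954, a(9)=-5491, a(10)=-2120, a(11)=12233, a(12)=30826, a(13)=24953, a(14)=-42572, a(15)=-160003; answer -160003
Step 3: S2 = -160003; r = 5; total draws C(7,3) = 35; favorable C(2,2)*C(5,1) = 5; P = 1/7; answer 1/7

1/7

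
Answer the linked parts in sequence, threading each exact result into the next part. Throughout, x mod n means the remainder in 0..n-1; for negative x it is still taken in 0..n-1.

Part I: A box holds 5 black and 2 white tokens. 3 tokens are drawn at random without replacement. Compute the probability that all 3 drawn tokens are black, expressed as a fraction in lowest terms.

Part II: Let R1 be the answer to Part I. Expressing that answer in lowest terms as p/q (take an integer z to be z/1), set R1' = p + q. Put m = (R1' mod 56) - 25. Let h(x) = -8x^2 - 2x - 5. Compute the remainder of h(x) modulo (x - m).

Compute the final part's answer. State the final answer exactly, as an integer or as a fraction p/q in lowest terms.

Part I: total draws C(7,3) = 35; favorable C(5,3) = 10; P = 2/7; answer 2/7
Part II: R1 = 2/7; threaded value p + q = 9; m = -16; remainder = value at the root: -8*(-16)^2 - 2*(-16)^1 - 5 = (-2048) + (32) + (-5) = -2021; answer -2021

-2021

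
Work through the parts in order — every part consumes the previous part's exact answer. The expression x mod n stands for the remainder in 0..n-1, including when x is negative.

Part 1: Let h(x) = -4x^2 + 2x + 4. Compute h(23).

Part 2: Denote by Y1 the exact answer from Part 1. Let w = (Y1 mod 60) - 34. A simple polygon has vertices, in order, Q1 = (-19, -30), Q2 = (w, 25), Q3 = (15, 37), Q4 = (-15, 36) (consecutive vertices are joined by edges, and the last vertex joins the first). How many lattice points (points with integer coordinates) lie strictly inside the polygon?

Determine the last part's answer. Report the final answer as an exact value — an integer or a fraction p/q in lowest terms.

687

Part 1: -4*(23)^2 + 2*(23)^1 + 4 = (-2116) + (46) + (4) = -2066; answer -2066
Part 2: Y1 = -2066; w = 0; cross terms: (-19*25 - 0*-30)=-475, (0*37 - 15*25)=-375, (15*36 - -15*37)=1095, (-15*-30 - -19*36)=1134; twice the area = |1379| = 1379; area = 1379/2; boundary points = 1 + 3 + 1 + 2 = 7; strictly interior points = area - boundary/2 + 1 = 687; answer 687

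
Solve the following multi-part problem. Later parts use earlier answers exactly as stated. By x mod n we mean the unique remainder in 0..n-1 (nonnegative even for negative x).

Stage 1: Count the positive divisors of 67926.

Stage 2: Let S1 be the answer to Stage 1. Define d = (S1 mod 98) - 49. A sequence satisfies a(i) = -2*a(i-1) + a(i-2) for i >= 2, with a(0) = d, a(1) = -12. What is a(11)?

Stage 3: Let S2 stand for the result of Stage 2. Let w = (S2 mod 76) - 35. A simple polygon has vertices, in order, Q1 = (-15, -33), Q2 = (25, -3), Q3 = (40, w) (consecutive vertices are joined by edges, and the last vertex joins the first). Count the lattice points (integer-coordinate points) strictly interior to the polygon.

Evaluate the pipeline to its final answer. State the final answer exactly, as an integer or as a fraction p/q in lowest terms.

Stage 1: 67926 = 2 * 3 * 11321; number of divisors = (1+1) * (1+1) * (1+1) = 8; answer 8
Stage 2: S1 = 8; d = -41; a(2) = -2*(-12) + 1*(-41) = -17; iterating: a(2)=-17, a(3)=22, a(4)=-61, a(5)=144, a(6)=-349, a(7)=842, a(8)=-2033, a(9)=4908, a(10)=-11849, a(11)=28606; answer 28606
Stage 3: S2 = 28606; w = -5; cross terms: (-15*-3 - 25*-33)=870, (25*-5 - 40*-3)=-5, (40*-33 - -15*-5)=-1395; twice the area = |-530| = 530; area = 265; boundary points = 10 + 1 + 1 = 12; strictly interior points = area - boundary/2 + 1 = 260; answer 260

260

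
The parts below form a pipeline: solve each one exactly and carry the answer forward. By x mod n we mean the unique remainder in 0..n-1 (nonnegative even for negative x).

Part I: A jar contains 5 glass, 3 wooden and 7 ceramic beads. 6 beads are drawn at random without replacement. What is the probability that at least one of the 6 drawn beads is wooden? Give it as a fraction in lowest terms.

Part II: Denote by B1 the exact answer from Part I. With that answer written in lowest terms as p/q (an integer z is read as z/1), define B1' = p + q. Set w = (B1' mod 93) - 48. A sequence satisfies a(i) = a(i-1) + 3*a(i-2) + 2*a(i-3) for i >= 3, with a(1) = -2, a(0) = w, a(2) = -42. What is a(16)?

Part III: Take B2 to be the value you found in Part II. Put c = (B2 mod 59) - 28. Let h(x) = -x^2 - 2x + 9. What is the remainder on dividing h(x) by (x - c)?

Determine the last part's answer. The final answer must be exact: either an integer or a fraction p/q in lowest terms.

-246

Part I: total draws C(15,6) = 5005; complement C(12,6) = 924; favorable 5005 - 924 = 4081; P = 53/65; answer 53/65
Part II: B1 = 53/65; threaded value p + q = 118; w = -23; a(3) = 1*(-42) + 3*(-2) + 2*(-23) = -94; iterating: a(3)=-94, a(4)=-224, a(5)=-590, a(6)=-1450, a(7)=-3668, a(8)=-9198, a(9)=-23102, a(10)=-58032, a(11)=-145734, a(12)=-366034, a(13)=-919300, a(14)=-2308870, a(15)=-5798838, a(16)=-14564048; answer -14564048
Part III: B2 = -14564048; c = 15; remainder = value at the root: -1*(15)^2 - 2*(15)^1 + 9 = (-225) + (-30) + (9) = -246; answer -246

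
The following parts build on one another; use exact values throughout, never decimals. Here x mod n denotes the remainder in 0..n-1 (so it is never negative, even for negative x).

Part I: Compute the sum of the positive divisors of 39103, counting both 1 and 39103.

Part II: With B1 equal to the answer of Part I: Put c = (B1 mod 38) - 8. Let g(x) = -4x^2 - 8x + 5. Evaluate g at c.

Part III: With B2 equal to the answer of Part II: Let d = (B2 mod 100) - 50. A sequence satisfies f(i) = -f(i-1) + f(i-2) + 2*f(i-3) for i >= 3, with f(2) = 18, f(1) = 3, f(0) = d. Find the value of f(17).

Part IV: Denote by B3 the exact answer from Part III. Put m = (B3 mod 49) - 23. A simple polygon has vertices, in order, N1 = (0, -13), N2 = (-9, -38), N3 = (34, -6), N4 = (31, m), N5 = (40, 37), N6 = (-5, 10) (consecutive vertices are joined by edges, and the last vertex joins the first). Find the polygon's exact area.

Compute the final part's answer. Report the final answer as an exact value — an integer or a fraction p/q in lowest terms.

1546

Part I: 39103 is prime, so its only divisors are 1 and 39103; sigma = 1 + 39103 = 39104; answer 39104
Part II: B1 = 39104; c = -6; -4*(-6)^2 - 8*(-6)^1 + 5 = (-144) + (48) + (5) = -91; answer -91
Part III: B2 = -91; d = -41; f(3) = -1*(18) + 1*(3) + 2*(-41) = -97; iterating: f(3)=-97, f(4)=121, f(5)=-182, f(6)=109, f(7)=-49, f(8)=-206, f(9)=375, f(10)=-679, f(11)=642, f(12)=-571, f(13)=-145, f(14)=858, f(15)=-2145, f(16)=2713, f(17)=-3142; answer -3142
Part IV: B3 = -3142; m = 20; cross terms: (0*-38 - -9*-13)=-117, (-9*-6 - 34*-38)=1346, (34*20 - 31*-6)=866, (31*37 - 40*20)=347, (40*10 - -5*37)=585, (-5*-13 - 0*10)=65; twice the area = |3092| = 3092; area = 1546; answer 1546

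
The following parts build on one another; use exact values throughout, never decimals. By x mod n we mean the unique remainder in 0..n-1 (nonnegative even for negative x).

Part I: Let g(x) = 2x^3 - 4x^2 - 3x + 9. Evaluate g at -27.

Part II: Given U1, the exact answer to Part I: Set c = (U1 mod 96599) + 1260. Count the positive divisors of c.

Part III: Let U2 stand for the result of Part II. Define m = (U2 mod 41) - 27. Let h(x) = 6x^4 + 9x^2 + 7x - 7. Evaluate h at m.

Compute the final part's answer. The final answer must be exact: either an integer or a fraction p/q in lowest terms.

Part I: 2*(-27)^3 - 4*(-27)^2 - 3*(-27)^1 + 9 = (-39366) + (-2916) + (81) + (9) = -42192; answer -42192
Part II: U1 = -42192; c = 55667; 55667 is prime, so its only divisors are 1 and 55667; count = 2; answer 2
Part III: U2 = 2; m = -25; 6*(-25)^4 + 9*(-25)^2 + 7*(-25)^1 - 7 = (2343750) + (5625) + (-175) + (-7) = 2349193; answer 2349193

2349193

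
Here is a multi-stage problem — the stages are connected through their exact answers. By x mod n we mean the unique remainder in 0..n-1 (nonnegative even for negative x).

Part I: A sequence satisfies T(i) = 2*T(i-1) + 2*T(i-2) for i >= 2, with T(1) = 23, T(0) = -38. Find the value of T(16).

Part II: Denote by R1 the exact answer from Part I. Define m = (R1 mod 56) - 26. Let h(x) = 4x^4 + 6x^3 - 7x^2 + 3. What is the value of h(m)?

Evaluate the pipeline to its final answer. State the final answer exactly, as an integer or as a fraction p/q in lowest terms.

Part I: T(2) = 2*(23) + 2*(-38) = -30; iterating: T(2)=-30, T(3)=-14, T(4)=-88, T(5)=-204, T(6)=-584, T(7)=-1576, T(8)=-4320, T(9)=-11792, T(10)=-32224, T(11)=-88032, T(12)=-240512, T(13)=-657088, T(14)=-1795200, T(15)=-4904576, T(16)=-13399552; answer -13399552
Part II: R1 = -13399552; m = -10; 4*(-10)^4 + 6*(-10)^3 - 7*(-10)^2 + 3 = (40000) + (-6000) + (-700) + (3) = 33303; answer 33303

33303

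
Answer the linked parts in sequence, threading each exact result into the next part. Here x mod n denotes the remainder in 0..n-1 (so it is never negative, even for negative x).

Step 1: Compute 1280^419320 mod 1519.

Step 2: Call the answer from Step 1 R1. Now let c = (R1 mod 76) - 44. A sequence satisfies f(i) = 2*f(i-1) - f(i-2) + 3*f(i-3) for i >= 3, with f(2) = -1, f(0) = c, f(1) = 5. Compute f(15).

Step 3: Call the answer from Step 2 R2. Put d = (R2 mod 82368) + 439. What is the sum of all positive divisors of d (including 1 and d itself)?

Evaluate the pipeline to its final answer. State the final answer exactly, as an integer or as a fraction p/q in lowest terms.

64680

Step 1: squarings mod 1519: 1280^1=1280, 1280^2=918, 1280^4=1198, 1280^8=1268, 1280^16=722, 1280^32=267, 1280^64=1415, 1280^128=183, 1280^256=71, 1280^512=484, 1280^1024=330, 1280^2048=1051, 1280^4096=288, 1280^8192=918, 1280^16384=1198, 1280^32768=1268, 1280^65536=722, 1280^131072=267, 1280^262144=1415; 1280^419320 = 1280^8 * 1280^16 * 1280^32 * 1280^64 * 1280^128 * 1280^256 * 1280^1024 * 1280^8192 * 1280^16384 * 1280^131072 * 1280^262144 = 253 (mod 1519); answer 253
Step 2: R1 = 253; c = -19; f(3) = 2*(-1) - 1*(5) + 3*(-19) = -64; iterating: f(3)=-64, f(4)=-112, f(5)=-163, f(6)=-406, f(7)=-985, f(8)=-2053, f(9)=-4339, f(10)=-9580, f(11)=-20980, f(12)=-45397, f(13)=-98554, f(14)=-214651, f(15)=-466939; answer -466939
Step 3: R2 = -466939; d = 27708; 27708 = 2^2 * 3 * 2309; sigma = (1 + 2 + 4) * (1 + 3) * (1 + 2309) = 7 * 4 * 2310 = 64680; answer 64680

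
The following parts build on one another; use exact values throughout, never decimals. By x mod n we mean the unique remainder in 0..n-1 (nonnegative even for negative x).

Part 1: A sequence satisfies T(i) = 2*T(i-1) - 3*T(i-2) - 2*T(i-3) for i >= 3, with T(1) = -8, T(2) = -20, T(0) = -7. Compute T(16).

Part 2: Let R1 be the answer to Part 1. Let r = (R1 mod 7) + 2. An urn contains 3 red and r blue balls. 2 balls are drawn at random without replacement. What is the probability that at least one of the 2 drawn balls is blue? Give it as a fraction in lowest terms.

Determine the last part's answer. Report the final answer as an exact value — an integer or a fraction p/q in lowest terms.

Part 1: T(3) = 2*(-20) - 3*(-8) - 2*(-7) = -2; iterating: T(3)=-2, T(4)=72, T(5)=190, T(6)=168, T(7)=-378, T(8)=-1640, T(9)=-2482, T(10)=712, T(11)=12150, T(12)=27128, T(13)=16382, T(14)=-72920, T(15)=-249242, T(16)=-312488; answer -312488
Part 2: R1 = -312488; r = 8; total draws C(11,2) = 55; complement C(3,2) = 3; favorable 55 - 3 = 52; P = 52/55; answer 52/55

52/55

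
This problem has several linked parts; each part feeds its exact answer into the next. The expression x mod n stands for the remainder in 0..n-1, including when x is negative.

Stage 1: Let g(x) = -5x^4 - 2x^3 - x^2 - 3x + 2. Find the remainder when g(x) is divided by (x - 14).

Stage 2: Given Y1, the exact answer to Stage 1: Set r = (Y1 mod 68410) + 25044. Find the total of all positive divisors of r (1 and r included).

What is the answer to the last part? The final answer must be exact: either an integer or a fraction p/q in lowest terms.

Stage 1: remainder = value at the root: -5*(14)^4 - 2*(14)^3 - 1*(14)^2 - 3*(14)^1 + 2 = (-192080) + (-5488) + (-196) + (-42) + (2) = -197804; answer -197804
Stage 2: Y1 = -197804; r = 32470; 32470 = 2 * 5 * 17 * 191; sigma = (1 + 2) * (1 + 5) * (1 + 17) * (1 + 191) = 3 * 6 * 18 * 192 = 62208; answer 62208

62208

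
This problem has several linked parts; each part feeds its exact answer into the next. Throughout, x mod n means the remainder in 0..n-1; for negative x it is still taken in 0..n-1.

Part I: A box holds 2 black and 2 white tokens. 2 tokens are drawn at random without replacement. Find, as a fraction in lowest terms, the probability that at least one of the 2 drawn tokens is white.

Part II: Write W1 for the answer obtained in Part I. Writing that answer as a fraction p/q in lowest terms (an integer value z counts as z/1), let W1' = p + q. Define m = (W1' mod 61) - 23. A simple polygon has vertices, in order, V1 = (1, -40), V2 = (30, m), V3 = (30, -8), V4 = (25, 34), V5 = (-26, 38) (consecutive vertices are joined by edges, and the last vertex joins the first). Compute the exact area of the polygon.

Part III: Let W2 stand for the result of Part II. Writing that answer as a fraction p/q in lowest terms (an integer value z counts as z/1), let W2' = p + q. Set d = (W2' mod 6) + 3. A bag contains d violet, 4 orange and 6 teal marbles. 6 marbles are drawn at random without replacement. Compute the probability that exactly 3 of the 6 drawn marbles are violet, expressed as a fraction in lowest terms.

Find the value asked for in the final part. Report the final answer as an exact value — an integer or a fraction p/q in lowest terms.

Part I: total draws C(4,2) = 6; complement C(2,2) = 1; favorable 6 - 1 = 5; P = 5/6; answer 5/6
Part II: W1 = 5/6; threaded value p + q = 11; m = -12; cross terms: (1*-12 - 30*-40)=1188, (30*-8 - 30*-12)=120, (30*34 - 25*-8)=1220, (25*38 - -26*34)=1834, (-26*-40 - 1*38)=1002; twice the area = |5364| = 5364; area = 2682; answer 2682
Part III: W2 = 2682; threaded value p + q = 2683; d = 4; total draws C(14,6) = 3003; favorable C(4,3)*C(10,3) = 480; P = 160/1001; answer 160/1001

160/1001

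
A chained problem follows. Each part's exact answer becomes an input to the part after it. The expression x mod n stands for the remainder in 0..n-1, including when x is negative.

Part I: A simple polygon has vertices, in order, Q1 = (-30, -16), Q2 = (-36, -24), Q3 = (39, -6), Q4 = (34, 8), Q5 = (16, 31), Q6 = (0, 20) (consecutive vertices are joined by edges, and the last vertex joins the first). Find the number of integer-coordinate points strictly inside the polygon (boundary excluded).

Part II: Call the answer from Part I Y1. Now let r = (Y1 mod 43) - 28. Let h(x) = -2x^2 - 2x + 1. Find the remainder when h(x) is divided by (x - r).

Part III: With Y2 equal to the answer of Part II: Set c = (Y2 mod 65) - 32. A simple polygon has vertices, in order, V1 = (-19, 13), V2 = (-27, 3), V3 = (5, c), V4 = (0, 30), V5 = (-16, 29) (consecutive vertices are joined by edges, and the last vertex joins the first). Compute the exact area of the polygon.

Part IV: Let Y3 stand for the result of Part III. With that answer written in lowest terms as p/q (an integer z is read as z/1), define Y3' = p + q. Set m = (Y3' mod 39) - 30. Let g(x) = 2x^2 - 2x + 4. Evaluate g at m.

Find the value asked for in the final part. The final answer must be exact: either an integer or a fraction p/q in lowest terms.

64

Part I: cross terms: (-30*-24 - -36*-16)=144, (-36*-6 - 39*-24)=1152, (39*8 - 34*-6)=516, (34*31 - 16*8)=926, (16*20 - 0*31)=320, (0*-16 - -30*20)=600; twice the area = |3658| = 3658; area = 1829; boundary points = 2 + 3 + 1 + 1 + 1 + 6 = 14; strictly interior points = area - boundary/2 + 1 = 1823; answer 1823
Part II: Y1 = 1823; r = -11; remainder = value at the root: -2*(-11)^2 - 2*(-11)^1 + 1 = (-242) + (22) + (1) = -219; answer -219
Part III: Y2 = -219; c = 9; cross terms: (-19*3 - -27*13)=294, (-27*9 - 5*3)=-258, (5*30 - 0*9)=150, (0*29 - -16*30)=480, (-16*13 - -19*29)=343; twice the area = |1009| = 1009; area = 1009/2; answer 1009/2
Part IV: Y3 = 1009/2; threaded value p + q = 1011; m = 6; 2*(6)^2 - 2*(6)^1 + 4 = (72) + (-12) + (4) = 64; answer 64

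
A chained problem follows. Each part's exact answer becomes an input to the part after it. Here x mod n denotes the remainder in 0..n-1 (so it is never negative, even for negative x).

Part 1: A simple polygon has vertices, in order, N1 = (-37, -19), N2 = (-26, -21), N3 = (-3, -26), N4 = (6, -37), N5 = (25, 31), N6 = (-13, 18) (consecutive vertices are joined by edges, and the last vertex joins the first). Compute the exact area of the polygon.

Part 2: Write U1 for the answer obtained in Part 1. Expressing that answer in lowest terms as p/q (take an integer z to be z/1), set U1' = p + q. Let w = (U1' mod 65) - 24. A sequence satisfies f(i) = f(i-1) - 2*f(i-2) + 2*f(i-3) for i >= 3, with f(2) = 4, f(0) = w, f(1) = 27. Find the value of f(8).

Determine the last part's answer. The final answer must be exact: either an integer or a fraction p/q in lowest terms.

-128

Part 1: cross terms: (-37*-21 - -26*-19)=283, (-26*-26 - -3*-21)=613, (-3*-37 - 6*-26)=267, (6*31 - 25*-37)=1111, (25*18 - -13*31)=853, (-13*-19 - -37*18)=913; twice the area = |4040| = 4040; area = 2020; answer 2020
Part 2: U1 = 2020; threaded value p + q = 2021; w = -18; f(3) = 1*(4) - 2*(27) + 2*(-18) = -86; iterating: f(3)=-86, f(4)=-40, f(5)=140, f(6)=48, f(7)=-312, f(8)=-128; answer -128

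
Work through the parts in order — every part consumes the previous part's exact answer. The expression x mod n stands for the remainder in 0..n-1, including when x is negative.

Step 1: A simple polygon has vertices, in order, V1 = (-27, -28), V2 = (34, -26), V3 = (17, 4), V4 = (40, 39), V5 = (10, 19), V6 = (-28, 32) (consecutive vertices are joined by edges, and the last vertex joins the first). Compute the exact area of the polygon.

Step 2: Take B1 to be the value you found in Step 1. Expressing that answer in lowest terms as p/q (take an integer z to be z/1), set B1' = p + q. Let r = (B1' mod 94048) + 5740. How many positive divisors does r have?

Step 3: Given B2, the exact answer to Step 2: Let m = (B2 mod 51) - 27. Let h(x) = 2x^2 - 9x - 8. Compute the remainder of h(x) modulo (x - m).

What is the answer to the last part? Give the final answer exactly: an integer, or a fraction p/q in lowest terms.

Step 1: cross terms: (-27*-26 - 34*-28)=1654, (34*4 - 17*-26)=578, (17*39 - 40*4)=503, (40*19 - 10*39)=370, (10*32 - -28*19)=852, (-28*-28 - -27*32)=1648; twice the area = |5605| = 5605; area = 5605/2; answer 5605/2
Step 2: B1 = 5605/2; threaded value p + q = 5607; r = 11347; 11347 = 7 * 1621; number of divisors = (1+1) * (1+1) = 4; answer 4
Step 3: B2 = 4; m = -23; remainder = value at the root: 2*(-23)^2 - 9*(-23)^1 - 8 = (1058) + (207) + (-8) = 1257; answer 1257

1257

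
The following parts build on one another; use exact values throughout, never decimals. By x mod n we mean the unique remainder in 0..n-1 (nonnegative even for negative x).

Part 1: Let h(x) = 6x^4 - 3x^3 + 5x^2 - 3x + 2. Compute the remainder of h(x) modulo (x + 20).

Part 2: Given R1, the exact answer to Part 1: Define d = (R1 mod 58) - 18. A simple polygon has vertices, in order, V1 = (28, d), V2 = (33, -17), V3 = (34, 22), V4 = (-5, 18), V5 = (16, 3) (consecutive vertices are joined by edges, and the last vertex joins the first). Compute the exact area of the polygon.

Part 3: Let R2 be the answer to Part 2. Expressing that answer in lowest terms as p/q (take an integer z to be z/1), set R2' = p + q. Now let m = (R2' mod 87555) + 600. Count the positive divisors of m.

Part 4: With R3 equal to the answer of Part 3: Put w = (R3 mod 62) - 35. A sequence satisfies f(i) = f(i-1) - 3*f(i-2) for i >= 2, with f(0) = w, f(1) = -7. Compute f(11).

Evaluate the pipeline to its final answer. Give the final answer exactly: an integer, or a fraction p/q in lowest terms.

1298

Part 1: remainder = value at the root: 6*(-20)^4 - 3*(-20)^3 + 5*(-20)^2 - 3*(-20)^1 + 2 = (960000) + (24000) + (2000) + (60) + (2) = 986062; answer 986062
Part 2: R1 = 986062; d = -14; cross terms: (28*-17 - 33*-14)=-14, (33*22 - 34*-17)=1304, (34*18 - -5*22)=722, (-5*3 - 16*18)=-303, (16*-14 - 28*3)=-308; twice the area = |1401| = 1401; area = 1401/2; answer 1401/2
Part 3: R2 = 1401/2; threaded value p + q = 1403; m = 2003; 2003 is prime, so its only divisors are 1 and 2003; count = 2; answer 2
Part 4: R3 = 2; w = -33; f(2) = 1*(-7) - 3*(-33) = 92; iterating: f(2)=92, f(3)=113, f(4)=-163, f(5)=-502, f(6)=-13, f(7)=1493, f(8)=1532, f(9)=-2947, f(10)=-7543, f(11)=1298; answer 1298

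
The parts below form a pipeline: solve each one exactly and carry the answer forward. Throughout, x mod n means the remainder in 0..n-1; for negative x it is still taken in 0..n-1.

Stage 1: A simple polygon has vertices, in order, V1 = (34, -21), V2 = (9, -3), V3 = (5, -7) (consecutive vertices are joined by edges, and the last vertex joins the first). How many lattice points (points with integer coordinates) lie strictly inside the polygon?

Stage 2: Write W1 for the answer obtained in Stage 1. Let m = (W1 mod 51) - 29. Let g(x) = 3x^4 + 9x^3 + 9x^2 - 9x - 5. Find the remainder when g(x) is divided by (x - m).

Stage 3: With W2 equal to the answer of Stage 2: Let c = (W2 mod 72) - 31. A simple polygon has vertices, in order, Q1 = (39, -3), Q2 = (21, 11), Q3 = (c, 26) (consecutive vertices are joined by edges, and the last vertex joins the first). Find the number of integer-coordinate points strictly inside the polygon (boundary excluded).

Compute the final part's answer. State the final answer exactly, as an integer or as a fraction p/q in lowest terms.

172

Stage 1: cross terms: (34*-3 - 9*-21)=87, (9*-7 - 5*-3)=-48, (5*-21 - 34*-7)=133; twice the area = |172| = 172; area = 86; boundary points = 1 + 4 + 1 = 6; strictly interior points = area - boundary/2 + 1 = 84; answer 84
Stage 2: W1 = 84; m = 4; remainder = value at the root: 3*(4)^4 + 9*(4)^3 + 9*(4)^2 - 9*(4)^1 - 5 = (768) + (576) + (144) + (-36) + (-5) = 1447; answer 1447
Stage 3: W2 = 1447; c = -24; cross terms: (39*11 - 21*-3)=492, (21*26 - -24*11)=810, (-24*-3 - 39*26)=-942; twice the area = |360| = 360; area = 180; boundary points = 2 + 15 + 1 = 18; strictly interior points = area - boundary/2 + 1 = 172; answer 172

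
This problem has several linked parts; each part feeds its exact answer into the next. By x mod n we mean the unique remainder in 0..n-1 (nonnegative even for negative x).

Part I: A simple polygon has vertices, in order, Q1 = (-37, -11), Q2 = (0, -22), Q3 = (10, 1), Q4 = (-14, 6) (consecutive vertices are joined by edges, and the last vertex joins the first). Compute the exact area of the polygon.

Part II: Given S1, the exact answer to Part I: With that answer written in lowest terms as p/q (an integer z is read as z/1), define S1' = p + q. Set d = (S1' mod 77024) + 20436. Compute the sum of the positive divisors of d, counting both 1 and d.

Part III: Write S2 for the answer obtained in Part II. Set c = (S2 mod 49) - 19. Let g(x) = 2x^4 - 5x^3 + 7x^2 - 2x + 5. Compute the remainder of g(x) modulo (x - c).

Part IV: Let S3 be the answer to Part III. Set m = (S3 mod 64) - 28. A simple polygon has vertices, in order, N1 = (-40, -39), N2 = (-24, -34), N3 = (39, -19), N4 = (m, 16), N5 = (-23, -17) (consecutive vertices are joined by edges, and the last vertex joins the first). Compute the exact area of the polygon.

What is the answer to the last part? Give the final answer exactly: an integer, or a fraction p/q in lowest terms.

3421/2

Part I: cross terms: (-37*-22 - 0*-11)=814, (0*1 - 10*-22)=220, (10*6 - -14*1)=74, (-14*-11 - -37*6)=376; twice the area = |1484| = 1484; area = 742; answer 742
Part II: S1 = 742; threaded value p + q = 743; d = 21179; 21179 is prime, so its only divisors are 1 and 21179; sigma = 1 + 21179 = 21180; answer 21180
Part III: S2 = 21180; c = -7; remainder = value at the root: 2*(-7)^4 - 5*(-7)^3 + 7*(-7)^2 - 2*(-7)^1 + 5 = (4802) + (1715) + (343) + (14) + (5) = 6879; answer 6879
Part IV: S3 = 6879; m = 3; cross terms: (-40*-34 - -24*-39)=424, (-24*-19 - 39*-34)=1782, (39*16 - 3*-19)=681, (3*-17 - -23*16)=317, (-23*-39 - -40*-17)=217; twice the area = |3421| = 3421; area = 3421/2; answer 3421/2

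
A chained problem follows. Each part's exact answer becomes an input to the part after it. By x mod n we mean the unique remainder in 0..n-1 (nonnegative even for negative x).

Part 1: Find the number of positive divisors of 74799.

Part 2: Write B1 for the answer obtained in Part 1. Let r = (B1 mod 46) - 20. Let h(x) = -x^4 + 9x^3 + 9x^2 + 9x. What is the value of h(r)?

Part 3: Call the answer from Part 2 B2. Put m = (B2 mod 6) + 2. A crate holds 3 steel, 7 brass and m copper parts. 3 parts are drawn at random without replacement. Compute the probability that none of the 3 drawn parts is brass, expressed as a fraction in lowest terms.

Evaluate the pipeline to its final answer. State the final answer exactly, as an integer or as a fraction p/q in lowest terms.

Part 1: 74799 = 3^2 * 8311; number of divisors = (2+1) * (1+1) = 6; answer 6
Part 2: B1 = 6; r = -14; -1*(-14)^4 + 9*(-14)^3 + 9*(-14)^2 + 9*(-14)^1 = (-38416) + (-24696) + (1764) + (-126) = -61474; answer -61474
Part 3: B2 = -61474; m = 4; total draws C(14,3) = 364; favorable C(7,3) = 35; P = 5/52; answer 5/52

5/52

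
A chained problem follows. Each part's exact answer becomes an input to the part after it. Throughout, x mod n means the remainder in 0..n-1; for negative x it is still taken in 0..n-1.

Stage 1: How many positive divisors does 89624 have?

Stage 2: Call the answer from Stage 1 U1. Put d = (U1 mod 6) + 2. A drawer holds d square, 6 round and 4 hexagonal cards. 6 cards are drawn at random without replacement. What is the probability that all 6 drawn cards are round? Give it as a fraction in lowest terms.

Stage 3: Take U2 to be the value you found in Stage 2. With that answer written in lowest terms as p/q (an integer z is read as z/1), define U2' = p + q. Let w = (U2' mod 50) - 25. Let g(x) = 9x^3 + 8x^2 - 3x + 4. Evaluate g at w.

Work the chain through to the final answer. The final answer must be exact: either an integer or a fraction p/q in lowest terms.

Stage 1: 89624 = 2^3 * 17 * 659; number of divisors = (3+1) * (1+1) * (1+1) = 16; answer 16
Stage 2: U1 = 16; d = 6; total draws C(16,6) = 8008; favorable C(6,6) = 1; P = 1/8008; answer 1/8008
Stage 3: U2 = 1/8008; threaded value p + q = 8009; w = -16; 9*(-16)^3 + 8*(-16)^2 - 3*(-16)^1 + 4 = (-36864) + (2048) + (48) + (4) = -34764; answer -34764

-34764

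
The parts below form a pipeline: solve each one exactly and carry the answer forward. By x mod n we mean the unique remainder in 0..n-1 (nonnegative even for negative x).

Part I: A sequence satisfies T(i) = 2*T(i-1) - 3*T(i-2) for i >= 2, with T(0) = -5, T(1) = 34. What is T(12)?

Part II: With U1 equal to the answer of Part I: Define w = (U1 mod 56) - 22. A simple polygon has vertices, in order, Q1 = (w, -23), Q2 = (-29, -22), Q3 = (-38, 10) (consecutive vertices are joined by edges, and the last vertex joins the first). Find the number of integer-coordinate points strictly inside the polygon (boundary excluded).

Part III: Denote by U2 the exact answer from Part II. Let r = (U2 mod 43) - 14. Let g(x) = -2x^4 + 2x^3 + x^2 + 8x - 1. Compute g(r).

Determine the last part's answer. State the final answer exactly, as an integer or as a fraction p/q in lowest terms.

Part I: T(2) = 2*(34) - 3*(-5) = 83; iterating: T(2)=83, T(3)=64, T(4)=-121, T(5)=-434, T(6)=-505, T(7)=292, T(8)=2099, T(9)=3322, T(10)=347, T(11)=-9272, T(12)=-19585; answer -19585
Part II: U1 = -19585; w = -7; cross terms: (-7*-22 - -29*-23)=-513, (-29*10 - -38*-22)=-1126, (-38*-23 - -7*10)=944; twice the area = |-695| = 695; area = 695/2; boundary points = 1 + 1 + 1 = 3; strictly interior points = area - boundary/2 + 1 = 347; answer 347
Part III: U2 = 347; r = -11; -2*(-11)^4 + 2*(-11)^3 + 1*(-11)^2 + 8*(-11)^1 - 1 = (-29282) + (-2662) + (121) + (-88) + (-1) = -31912; answer -31912

-31912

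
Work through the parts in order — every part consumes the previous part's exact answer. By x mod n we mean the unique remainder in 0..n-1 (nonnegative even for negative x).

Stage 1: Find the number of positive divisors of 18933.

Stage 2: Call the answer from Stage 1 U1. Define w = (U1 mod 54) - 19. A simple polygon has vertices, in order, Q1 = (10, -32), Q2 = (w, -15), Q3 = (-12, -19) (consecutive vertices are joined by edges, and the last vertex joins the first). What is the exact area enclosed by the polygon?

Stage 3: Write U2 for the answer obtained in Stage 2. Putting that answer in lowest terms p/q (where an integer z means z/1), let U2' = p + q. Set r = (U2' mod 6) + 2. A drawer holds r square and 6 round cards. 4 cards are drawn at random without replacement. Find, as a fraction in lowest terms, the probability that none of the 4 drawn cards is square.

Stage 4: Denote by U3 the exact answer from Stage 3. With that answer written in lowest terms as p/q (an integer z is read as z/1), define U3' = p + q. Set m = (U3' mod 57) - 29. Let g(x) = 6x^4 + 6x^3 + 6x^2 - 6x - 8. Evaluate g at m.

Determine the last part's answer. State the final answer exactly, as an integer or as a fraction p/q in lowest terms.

Stage 1: 18933 = 3 * 6311; number of divisors = (1+1) * (1+1) = 4; answer 4
Stage 2: U1 = 4; w = -15; cross terms: (10*-15 - -15*-32)=-630, (-15*-19 - -12*-15)=105, (-12*-32 - 10*-19)=574; twice the area = |49| = 49; area = 49/2; answer 49/2
Stage 3: U2 = 49/2; threaded value p + q = 51; r = 5; total draws C(11,4) = 330; favorable C(6,4) = 15; P = 1/22; answer 1/22
Stage 4: U3 = 1/22; threaded value p + q = 23; m = -6; 6*(-6)^4 + 6*(-6)^3 + 6*(-6)^2 - 6*(-6)^1 - 8 = (7776) + (-1296) + (216) + (36) + (-8) = 6724; answer 6724

6724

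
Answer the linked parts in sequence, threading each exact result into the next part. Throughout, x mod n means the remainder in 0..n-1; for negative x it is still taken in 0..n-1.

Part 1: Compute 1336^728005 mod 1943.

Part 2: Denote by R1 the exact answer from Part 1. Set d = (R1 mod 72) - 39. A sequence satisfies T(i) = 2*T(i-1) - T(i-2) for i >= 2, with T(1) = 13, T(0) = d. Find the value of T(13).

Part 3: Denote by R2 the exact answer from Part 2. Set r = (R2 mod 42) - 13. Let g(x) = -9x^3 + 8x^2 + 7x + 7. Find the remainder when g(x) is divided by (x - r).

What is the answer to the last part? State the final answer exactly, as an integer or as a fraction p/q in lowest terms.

-14309

Part 1: squarings mod 1943: 1336^1=1336, 1336^2=1222, 1336^4=1060, 1336^8=546, 1336^16=837, 1336^32=1089, 1336^64=691, 1336^128=1446, 1336^256=248, 1336^512=1271, 1336^1024=808, 1336^2048=16, 1336^4096=256, 1336^8192=1417, 1336^16384=770, 1336^32768=285, 1336^65536=1562, 1336^131072=1379, 1336^262144=1387, 1336^524288=199; 1336^728005 = 1336^1 * 1336^4 * 1336^64 * 1336^128 * 1336^256 * 1336^512 * 1336^2048 * 1336^4096 * 1336^65536 * 1336^131072 * 1336^524288 = 757 (mod 1943); answer 757
Part 2: R1 = 757; d = -2; T(2) = 2*(13) - 1*(-2) = 28; iterating: T(2)=28, T(3)=43, T(4)=58, T(5)=73, T(6)=88, T(7)=103, T(8)=118, T(9)=133, T(10)=148, T(11)=163, T(12)=178, T(13)=193; answer 193
Part 3: R2 = 193; r = 12; remainder = value at the root: -9*(12)^3 + 8*(12)^2 + 7*(12)^1 + 7 = (-15552) + (1152) + (84) + (7) = -14309; answer -14309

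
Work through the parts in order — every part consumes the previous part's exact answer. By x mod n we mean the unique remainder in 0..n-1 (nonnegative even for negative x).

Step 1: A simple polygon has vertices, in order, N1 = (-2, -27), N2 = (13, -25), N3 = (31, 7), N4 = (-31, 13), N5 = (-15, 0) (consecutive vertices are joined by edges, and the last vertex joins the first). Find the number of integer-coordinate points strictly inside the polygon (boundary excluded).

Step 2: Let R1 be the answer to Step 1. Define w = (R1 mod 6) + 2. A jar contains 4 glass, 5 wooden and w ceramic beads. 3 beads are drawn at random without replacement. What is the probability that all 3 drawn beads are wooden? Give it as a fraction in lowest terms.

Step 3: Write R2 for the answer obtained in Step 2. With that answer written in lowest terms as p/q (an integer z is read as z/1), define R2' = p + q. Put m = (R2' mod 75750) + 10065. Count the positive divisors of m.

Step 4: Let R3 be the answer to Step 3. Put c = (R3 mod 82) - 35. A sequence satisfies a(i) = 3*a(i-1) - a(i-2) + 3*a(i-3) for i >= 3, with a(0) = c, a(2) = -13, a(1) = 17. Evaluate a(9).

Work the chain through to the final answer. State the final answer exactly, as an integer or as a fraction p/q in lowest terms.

Step 1: cross terms: (-2*-25 - 13*-27)=401, (13*7 - 31*-25)=866, (31*13 - -31*7)=620, (-31*0 - -15*13)=195, (-15*-27 - -2*0)=405; twice the area = |2487| = 2487; area = 2487/2; boundary points = 1 + 2 + 2 + 1 + 1 = 7; strictly interior points = area - boundary/2 + 1 = 1241; answer 1241
Step 2: R1 = 1241; w = 7; total draws C(16,3) = 560; favorable C(5,3) = 10; P = 1/56; answer 1/56
Step 3: R2 = 1/56; threaded value p + q = 57; m = 10122; 10122 = 2 * 3 * 7 * 241; number of divisors = (1+1) * (1+1) * (1+1) * (1+1) = 16; answer 16
Step 4: R3 = 16; c = -19; a(3) = 3*(-13) - 1*(17) + 3*(-19) = -113; iterating: a(3)=-113, a(4)=-275, a(5)=-751, a(6)=-2317, a(7)=-7025, a(8)=-21011, a(9)=-62959; answer -62959

-62959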